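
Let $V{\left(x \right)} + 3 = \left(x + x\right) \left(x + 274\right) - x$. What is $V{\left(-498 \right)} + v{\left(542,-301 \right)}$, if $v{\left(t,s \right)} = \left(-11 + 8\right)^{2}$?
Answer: $223608$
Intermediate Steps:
$v{\left(t,s \right)} = 9$ ($v{\left(t,s \right)} = \left(-3\right)^{2} = 9$)
$V{\left(x \right)} = -3 - x + 2 x \left(274 + x\right)$ ($V{\left(x \right)} = -3 - \left(x - \left(x + x\right) \left(x + 274\right)\right) = -3 - \left(x - 2 x \left(274 + x\right)\right) = -3 + \left(2 x \left(274 + x\right) - x\right) = -3 + \left(- x + 2 x \left(274 + x\right)\right) = -3 - x + 2 x \left(274 + x\right)$)
$V{\left(-498 \right)} + v{\left(542,-301 \right)} = \left(-3 + 2 \left(-498\right)^{2} + 547 \left(-498\right)\right) + 9 = \left(-3 + 2 \cdot 248004 - 272406\right) + 9 = \left(-3 + 496008 - 272406\right) + 9 = 223599 + 9 = 223608$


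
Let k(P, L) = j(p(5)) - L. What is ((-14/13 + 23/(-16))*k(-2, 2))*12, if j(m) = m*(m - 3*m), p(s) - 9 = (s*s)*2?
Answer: 2731629/13 ≈ 2.1013e+5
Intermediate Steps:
p(s) = 9 + 2*s**2 (p(s) = 9 + (s*s)*2 = 9 + s**2*2 = 9 + 2*s**2)
j(m) = -2*m**2 (j(m) = m*(-2*m) = -2*m**2)
k(P, L) = -6962 - L (k(P, L) = -2*(9 + 2*5**2)**2 - L = -2*(9 + 2*25)**2 - L = -2*(9 + 50)**2 - L = -2*59**2 - L = -2*3481 - L = -6962 - L)
((-14/13 + 23/(-16))*k(-2, 2))*12 = ((-14/13 + 23/(-16))*(-6962 - 1*2))*12 = ((-14*1/13 + 23*(-1/16))*(-6962 - 2))*12 = ((-14/13 - 23/16)*(-6964))*12 = -523/208*(-6964)*12 = (910543/52)*12 = 2731629/13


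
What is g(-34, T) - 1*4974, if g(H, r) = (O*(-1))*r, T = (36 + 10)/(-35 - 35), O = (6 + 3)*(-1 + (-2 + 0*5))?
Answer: -174711/35 ≈ -4991.7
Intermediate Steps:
O = -27 (O = 9*(-1 + (-2 + 0)) = 9*(-1 - 2) = 9*(-3) = -27)
T = -23/35 (T = 46/(-70) = 46*(-1/70) = -23/35 ≈ -0.65714)
g(H, r) = 27*r (g(H, r) = (-27*(-1))*r = 27*r)
g(-34, T) - 1*4974 = 27*(-23/35) - 1*4974 = -621/35 - 4974 = -174711/35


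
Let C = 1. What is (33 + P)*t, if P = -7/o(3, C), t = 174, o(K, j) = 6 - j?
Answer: 27492/5 ≈ 5498.4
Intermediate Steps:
P = -7/5 (P = -7/(6 - 1*1) = -7/(6 - 1) = -7/5 ≈ -1.4000)
(33 + P)*t = (33 - 7/5)*174 = (158/5)*174 = 27492/5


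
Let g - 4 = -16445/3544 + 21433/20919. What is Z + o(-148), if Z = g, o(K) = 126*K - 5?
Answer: -1382847773867/74136936 ≈ -18653.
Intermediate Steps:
g = 28493341/74136936 (g = 4 + (-16445/3544 + 21433/20919) = 4 - 268054403/74136936 = 28493341/74136936 ≈ 0.38433)
o(K) = -5 + 126*K
Z = 28493341/74136936 ≈ 0.38433
Z + o(-148) = 28493341/74136936 + (-5 + 126*(-148)) = 28493341/74136936 + (-5 - 18648) = 28493341/74136936 - 18653 = -1382847773867/74136936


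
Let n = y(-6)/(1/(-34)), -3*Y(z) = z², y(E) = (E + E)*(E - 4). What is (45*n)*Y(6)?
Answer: 2203200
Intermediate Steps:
y(E) = 2*E*(-4 + E) (y(E) = (2*E)*(-4 + E) = 2*E*(-4 + E))
Y(z) = -z²/3
n = -4080 (n = (2*(-6)*(-4 - 6))/(1/(-34)) = (2*(-6)*(-10))/(-1/34) = 120*(-34) = -4080)
(45*n)*Y(6) = (45*(-4080))*(-⅓*6²) = -(-61200)*36 = -183600*(-12) = 2203200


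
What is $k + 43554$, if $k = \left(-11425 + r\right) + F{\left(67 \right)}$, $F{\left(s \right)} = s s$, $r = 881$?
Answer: $37499$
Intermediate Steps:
$F{\left(s \right)} = s^{2}$
$k = -6055$ ($k = \left(-11425 + 881\right) + 67^{2} = -10544 + 4489 = -6055$)
$k + 43554 = -6055 + 43554 = 37499$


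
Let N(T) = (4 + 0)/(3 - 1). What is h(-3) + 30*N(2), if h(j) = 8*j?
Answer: 36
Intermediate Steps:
N(T) = 2 (N(T) = 4/2 = 4*(1/2) = 2)
h(-3) + 30*N(2) = 8*(-3) + 30*2 = -24 + 60 = 36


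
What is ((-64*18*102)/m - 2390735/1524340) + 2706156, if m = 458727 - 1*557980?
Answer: 81885734892031505/30259063604 ≈ 2.7062e+6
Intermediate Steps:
m = -99253 (m = 458727 - 557980 = -99253)
((-64*18*102)/m - 2390735/1524340) + 2706156 = ((-64*18*102)/(-99253) - 2390735/1524340) + 2706156 = (-1152*102*(-1/99253) - 2390735*1/1524340) + 2706156 = (-117504*(-1/99253) - 478147/304868) + 2706156 = (117504/99253 - 478147/304868) + 2706156 = -11634314719/30259063604 + 2706156 = 81885734892031505/30259063604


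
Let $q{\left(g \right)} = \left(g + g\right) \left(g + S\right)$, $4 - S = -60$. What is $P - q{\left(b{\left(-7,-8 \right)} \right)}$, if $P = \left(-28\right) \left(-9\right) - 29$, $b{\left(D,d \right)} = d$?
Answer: $1119$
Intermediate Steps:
$S = 64$ ($S = 4 - -60 = 4 + 60 = 64$)
$P = 223$ ($P = 252 - 29 = 223$)
$q{\left(g \right)} = 2 g \left(64 + g\right)$ ($q{\left(g \right)} = \left(g + g\right) \left(g + 64\right) = 2 g \left(64 + g\right)$)
$P - q{\left(b{\left(-7,-8 \right)} \right)} = 223 - 2 \left(-8\right) \left(64 - 8\right) = 223 - 2 \left(-8\right) 56 = 223 - -896 = 223 + 896 = 1119$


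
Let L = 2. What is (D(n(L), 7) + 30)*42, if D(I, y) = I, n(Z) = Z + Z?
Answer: 1428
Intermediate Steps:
n(Z) = 2*Z
(D(n(L), 7) + 30)*42 = (2*2 + 30)*42 = (4 + 30)*42 = 34*42 = 1428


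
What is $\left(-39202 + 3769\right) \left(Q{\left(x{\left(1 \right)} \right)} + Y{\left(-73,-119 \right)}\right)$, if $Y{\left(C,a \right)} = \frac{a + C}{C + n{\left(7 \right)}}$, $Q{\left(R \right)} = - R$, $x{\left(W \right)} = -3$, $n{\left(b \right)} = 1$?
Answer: $-200787$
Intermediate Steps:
$Y{\left(C,a \right)} = \frac{C + a}{1 + C}$ ($Y{\left(C,a \right)} = \frac{a + C}{C + 1} = \frac{C + a}{1 + C}$)
$\left(-39202 + 3769\right) \left(Q{\left(x{\left(1 \right)} \right)} + Y{\left(-73,-119 \right)}\right) = \left(-39202 + 3769\right) \left(\left(-1\right) \left(-3\right) + \frac{-73 - 119}{1 - 73}\right) = - 35433 \left(3 + \frac{1}{-72} \left(-192\right)\right) = - 35433 \left(3 - - \frac{8}{3}\right) = - 35433 \left(3 + \frac{8}{3}\right) = \left(-35433\right) \frac{17}{3} = -200787$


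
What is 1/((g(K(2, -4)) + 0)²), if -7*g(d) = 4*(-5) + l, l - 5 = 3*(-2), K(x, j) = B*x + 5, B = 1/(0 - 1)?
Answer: ⅑ ≈ 0.11111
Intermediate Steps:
B = -1 (B = 1/(-1) = -1)
K(x, j) = 5 - x (K(x, j) = -x + 5 = 5 - x)
l = -1 (l = 5 + 3*(-2) = 5 - 6 = -1)
g(d) = 3 (g(d) = -(4*(-5) - 1)/7 = -(-20 - 1)/7 = -⅐*(-21) = 3)
1/((g(K(2, -4)) + 0)²) = 1/((3 + 0)²) = 1/(3²) = 1/9 = ⅑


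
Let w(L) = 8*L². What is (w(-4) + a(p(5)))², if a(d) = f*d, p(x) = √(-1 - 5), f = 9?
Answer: 15898 + 2304*I*√6 ≈ 15898.0 + 5643.6*I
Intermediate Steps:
p(x) = I*√6 (p(x) = √(-6) = I*√6)
a(d) = 9*d
(w(-4) + a(p(5)))² = (8*(-4)² + 9*(I*√6))² = (8*16 + 9*I*√6)² = (128 + 9*I*√6)²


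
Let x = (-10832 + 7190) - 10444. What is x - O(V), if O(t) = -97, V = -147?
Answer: -13989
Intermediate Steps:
x = -14086 (x = -3642 - 10444 = -14086)
x - O(V) = -14086 - 1*(-97) = -14086 + 97 = -13989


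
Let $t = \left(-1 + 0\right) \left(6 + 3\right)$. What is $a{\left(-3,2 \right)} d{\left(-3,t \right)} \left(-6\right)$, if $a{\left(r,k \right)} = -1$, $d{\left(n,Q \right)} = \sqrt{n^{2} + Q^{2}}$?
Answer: $18 \sqrt{10} \approx 56.921$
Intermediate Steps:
$t = -9$ ($t = \left(-1\right) 9 = -9$)
$d{\left(n,Q \right)} = \sqrt{Q^{2} + n^{2}}$
$a{\left(-3,2 \right)} d{\left(-3,t \right)} \left(-6\right) = - \sqrt{\left(-9\right)^{2} + \left(-3\right)^{2}} \left(-6\right) = - \sqrt{81 + 9} \left(-6\right) = - \sqrt{90} \left(-6\right) = - 3 \sqrt{10} \left(-6\right) = 18 \sqrt{10}$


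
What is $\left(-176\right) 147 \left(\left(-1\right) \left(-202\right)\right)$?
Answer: $-5226144$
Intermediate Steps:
$\left(-176\right) 147 \left(\left(-1\right) \left(-202\right)\right) = \left(-25872\right) 202 = -5226144$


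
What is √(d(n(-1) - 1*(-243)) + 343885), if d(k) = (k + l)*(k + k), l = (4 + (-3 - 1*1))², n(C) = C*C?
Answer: √462957 ≈ 680.41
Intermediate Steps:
n(C) = C²
l = 0 (l = (4 + (-3 - 1))² = (4 - 4)² = 0² = 0)
d(k) = 2*k² (d(k) = (k + 0)*(k + k) = k*(2*k) = 2*k²)
√(d(n(-1) - 1*(-243)) + 343885) = √(2*((-1)² - 1*(-243))² + 343885) = √(2*(1 + 243)² + 343885) = √(2*244² + 343885) = √(2*59536 + 343885) = √(119072 + 343885) = √462957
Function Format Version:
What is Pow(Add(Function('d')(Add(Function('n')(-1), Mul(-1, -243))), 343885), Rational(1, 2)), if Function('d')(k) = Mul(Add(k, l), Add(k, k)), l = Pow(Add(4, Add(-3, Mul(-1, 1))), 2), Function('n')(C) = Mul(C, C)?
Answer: Pow(462957, Rational(1, 2)) ≈ 680.41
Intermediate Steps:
Function('n')(C) = Pow(C, 2)
l = 0 (l = Pow(Add(4, Add(-3, -1)), 2) = Pow(Add(4, -4), 2) = Pow(0, 2) = 0)
Function('d')(k) = Mul(2, Pow(k, 2)) (Function('d')(k) = Mul(Add(k, 0), Add(k, k)) = Mul(k, Mul(2, k)) = Mul(2, Pow(k, 2)))
Pow(Add(Function('d')(Add(Function('n')(-1), Mul(-1, -243))), 343885), Rational(1, 2)) = Pow(Add(Mul(2, Pow(Add(Pow(-1, 2), Mul(-1, -243)), 2)), 343885), Rational(1, 2)) = Pow(Add(Mul(2, Pow(Add(1, 243), 2)), 343885), Rational(1, 2)) = Pow(Add(Mul(2, Pow(244, 2)), 343885), Rational(1, 2)) = Pow(Add(Mul(2, 59536), 343885), Rational(1, 2)) = Pow(Add(119072, 343885), Rational(1, 2)) = Pow(462957, Rational(1, 2))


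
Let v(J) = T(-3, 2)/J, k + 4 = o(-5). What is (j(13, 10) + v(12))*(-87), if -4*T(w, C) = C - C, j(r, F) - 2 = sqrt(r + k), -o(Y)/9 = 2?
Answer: -174 - 261*I ≈ -174.0 - 261.0*I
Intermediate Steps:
o(Y) = -18 (o(Y) = -9*2 = -18)
k = -22 (k = -4 - 18 = -22)
j(r, F) = 2 + sqrt(-22 + r) (j(r, F) = 2 + sqrt(r - 22) = 2 + sqrt(-22 + r))
T(w, C) = 0 (T(w, C) = -(C - C)/4 = -1/4*0 = 0)
v(J) = 0 (v(J) = 0/J = 0)
(j(13, 10) + v(12))*(-87) = ((2 + sqrt(-22 + 13)) + 0)*(-87) = ((2 + sqrt(-9)) + 0)*(-87) = ((2 + 3*I) + 0)*(-87) = (2 + 3*I)*(-87) = -174 - 261*I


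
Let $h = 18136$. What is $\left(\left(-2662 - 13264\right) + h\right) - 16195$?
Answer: $-13985$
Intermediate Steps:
$\left(\left(-2662 - 13264\right) + h\right) - 16195 = \left(\left(-2662 - 13264\right) + 18136\right) - 16195 = \left(-15926 + 18136\right) - 16195 = 2210 - 16195 = -13985$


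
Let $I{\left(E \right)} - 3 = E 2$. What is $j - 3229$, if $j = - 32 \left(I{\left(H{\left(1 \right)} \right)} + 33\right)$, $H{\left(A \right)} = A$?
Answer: $-4445$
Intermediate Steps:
$I{\left(E \right)} = 3 + 2 E$ ($I{\left(E \right)} = 3 + E 2 = 3 + 2 E$)
$j = -1216$ ($j = - 32 \left(\left(3 + 2 \cdot 1\right) + 33\right) = - 32 \left(\left(3 + 2\right) + 33\right) = - 32 \left(5 + 33\right) = \left(-32\right) 38 = -1216$)
$j - 3229 = -1216 - 3229 = -4445$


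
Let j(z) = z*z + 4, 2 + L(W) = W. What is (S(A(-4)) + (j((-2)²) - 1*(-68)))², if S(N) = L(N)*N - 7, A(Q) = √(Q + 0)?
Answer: 5913 - 616*I ≈ 5913.0 - 616.0*I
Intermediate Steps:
A(Q) = √Q
L(W) = -2 + W
j(z) = 4 + z² (j(z) = z² + 4 = 4 + z²)
S(N) = -7 + N*(-2 + N) (S(N) = (-2 + N)*N - 7 = N*(-2 + N) - 7 = -7 + N*(-2 + N))
(S(A(-4)) + (j((-2)²) - 1*(-68)))² = ((-7 + √(-4)*(-2 + √(-4))) + ((4 + ((-2)²)²) - 1*(-68)))² = ((-7 + (2*I)*(-2 + 2*I)) + ((4 + 4²) + 68))² = ((-7 + 2*I*(-2 + 2*I)) + ((4 + 16) + 68))² = ((-7 + 2*I*(-2 + 2*I)) + (20 + 68))² = ((-7 + 2*I*(-2 + 2*I)) + 88)² = (81 + 2*I*(-2 + 2*I))²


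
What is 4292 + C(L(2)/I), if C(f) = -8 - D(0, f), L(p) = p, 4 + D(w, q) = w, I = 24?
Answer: 4288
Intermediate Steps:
D(w, q) = -4 + w
C(f) = -4 (C(f) = -8 - (-4 + 0) = -8 - 1*(-4) = -8 + 4 = -4)
4292 + C(L(2)/I) = 4292 - 4 = 4288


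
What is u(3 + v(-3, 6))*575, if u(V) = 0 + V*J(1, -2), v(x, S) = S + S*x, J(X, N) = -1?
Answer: 5175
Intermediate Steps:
u(V) = -V (u(V) = 0 + V*(-1) = 0 - V = -V)
u(3 + v(-3, 6))*575 = -(3 + 6*(1 - 3))*575 = -(3 + 6*(-2))*575 = -(3 - 12)*575 = -1*(-9)*575 = 9*575 = 5175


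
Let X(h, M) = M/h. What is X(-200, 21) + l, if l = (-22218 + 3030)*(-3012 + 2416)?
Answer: 2287209579/200 ≈ 1.1436e+7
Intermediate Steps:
l = 11436048 (l = -19188*(-596) = 11436048)
X(-200, 21) + l = 21/(-200) + 11436048 = 21*(-1/200) + 11436048 = -21/200 + 11436048 = 2287209579/200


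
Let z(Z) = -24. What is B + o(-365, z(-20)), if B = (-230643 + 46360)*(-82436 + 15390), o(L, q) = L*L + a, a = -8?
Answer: 12355571235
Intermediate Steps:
o(L, q) = -8 + L**2 (o(L, q) = L*L - 8 = L**2 - 8 = -8 + L**2)
B = 12355438018 (B = -184283*(-67046) = 12355438018)
B + o(-365, z(-20)) = 12355438018 + (-8 + (-365)**2) = 12355438018 + (-8 + 133225) = 12355438018 + 133217 = 12355571235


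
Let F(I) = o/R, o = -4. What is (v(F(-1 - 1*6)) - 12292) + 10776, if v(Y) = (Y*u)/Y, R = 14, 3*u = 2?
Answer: -4546/3 ≈ -1515.3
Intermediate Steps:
u = ⅔ (u = (⅓)*2 = ⅔ ≈ 0.66667)
F(I) = -2/7 (F(I) = -4/14 = -4*1/14 = -2/7)
v(Y) = ⅔ (v(Y) = (Y*(⅔))/Y = (2*Y/3)/Y = ⅔)
(v(F(-1 - 1*6)) - 12292) + 10776 = (⅔ - 12292) + 10776 = -36874/3 + 10776 = -4546/3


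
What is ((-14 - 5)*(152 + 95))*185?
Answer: -868205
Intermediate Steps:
((-14 - 5)*(152 + 95))*185 = -19*247*185 = -4693*185 = -868205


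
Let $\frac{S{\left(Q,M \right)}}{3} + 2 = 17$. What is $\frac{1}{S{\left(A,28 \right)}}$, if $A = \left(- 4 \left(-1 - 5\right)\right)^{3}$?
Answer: $\frac{1}{45} \approx 0.022222$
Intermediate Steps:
$A = 13824$ ($A = \left(\left(-4\right) \left(-6\right)\right)^{3} = 24^{3} = 13824$)
$S{\left(Q,M \right)} = 45$ ($S{\left(Q,M \right)} = -6 + 3 \cdot 17 = -6 + 51 = 45$)
$\frac{1}{S{\left(A,28 \right)}} = \frac{1}{45}$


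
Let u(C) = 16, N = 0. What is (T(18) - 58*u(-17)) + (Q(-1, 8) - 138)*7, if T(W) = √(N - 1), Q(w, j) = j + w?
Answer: -1845 + I ≈ -1845.0 + 1.0*I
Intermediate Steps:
T(W) = I (T(W) = √(0 - 1) = √(-1) = I)
(T(18) - 58*u(-17)) + (Q(-1, 8) - 138)*7 = (I - 58*16) + ((8 - 1) - 138)*7 = (I - 928) + (7 - 138)*7 = (-928 + I) - 131*7 = (-928 + I) - 917 = -1845 + I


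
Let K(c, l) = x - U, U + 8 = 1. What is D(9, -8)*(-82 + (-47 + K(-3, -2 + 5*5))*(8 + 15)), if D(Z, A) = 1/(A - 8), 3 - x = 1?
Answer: 239/4 ≈ 59.750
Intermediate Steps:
U = -7 (U = -8 + 1 = -7)
x = 2 (x = 3 - 1*1 = 3 - 1 = 2)
K(c, l) = 9 (K(c, l) = 2 - 1*(-7) = 2 + 7 = 9)
D(Z, A) = 1/(-8 + A)
D(9, -8)*(-82 + (-47 + K(-3, -2 + 5*5))*(8 + 15)) = (-82 + (-47 + 9)*(8 + 15))/(-8 - 8) = (-82 - 38*23)/(-16) = -(-82 - 874)/16 = -1/16*(-956) = 239/4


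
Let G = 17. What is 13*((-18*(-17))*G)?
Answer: 67626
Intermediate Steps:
13*((-18*(-17))*G) = 13*(-18*(-17)*17) = 13*(306*17) = 13*5202 = 67626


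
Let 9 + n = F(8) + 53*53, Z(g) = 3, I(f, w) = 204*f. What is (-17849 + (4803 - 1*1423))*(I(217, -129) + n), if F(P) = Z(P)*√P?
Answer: -681026892 - 86814*√2 ≈ -6.8115e+8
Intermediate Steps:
F(P) = 3*√P
n = 2800 + 6*√2 (n = -9 + (3*√8 + 53*53) = -9 + (3*(2*√2) + 2809) = -9 + (6*√2 + 2809) = -9 + (2809 + 6*√2) = 2800 + 6*√2 ≈ 2808.5)
(-17849 + (4803 - 1*1423))*(I(217, -129) + n) = (-17849 + (4803 - 1*1423))*(204*217 + (2800 + 6*√2)) = (-17849 + (4803 - 1423))*(44268 + (2800 + 6*√2)) = (-17849 + 3380)*(47068 + 6*√2) = -14469*(47068 + 6*√2) = -681026892 - 86814*√2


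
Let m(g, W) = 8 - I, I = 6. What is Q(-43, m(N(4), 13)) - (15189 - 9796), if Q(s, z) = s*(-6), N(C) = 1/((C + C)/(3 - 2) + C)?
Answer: -5135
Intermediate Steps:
N(C) = 1/(3*C) (N(C) = 1/((2*C)/1 + C) = 1/((2*C)*1 + C) = 1/(2*C + C) = 1/(3*C))
m(g, W) = 2 (m(g, W) = 8 - 1*6 = 8 - 6 = 2)
Q(s, z) = -6*s
Q(-43, m(N(4), 13)) - (15189 - 9796) = -6*(-43) - (15189 - 9796) = 258 - 1*5393 = 258 - 5393 = -5135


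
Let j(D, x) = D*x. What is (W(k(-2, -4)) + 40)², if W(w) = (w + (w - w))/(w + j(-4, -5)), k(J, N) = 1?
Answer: 707281/441 ≈ 1603.8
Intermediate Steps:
W(w) = w/(20 + w) (W(w) = (w + (w - w))/(w - 4*(-5)) = (w + 0)/(w + 20) = w/(20 + w))
(W(k(-2, -4)) + 40)² = (1/(20 + 1) + 40)² = (1/21 + 40)² = (841/21)² = 707281/441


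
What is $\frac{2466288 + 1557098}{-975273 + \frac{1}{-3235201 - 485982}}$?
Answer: $- \frac{7485877792819}{1814584653980} \approx -4.1254$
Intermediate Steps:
$\frac{2466288 + 1557098}{-975273 + \frac{1}{-3235201 - 485982}} = \frac{4023386}{-975273 + \frac{1}{-3721183}} = \frac{4023386}{-975273 - \frac{1}{3721183}} = \frac{4023386}{- \frac{3629169307960}{3721183}} = 4023386 \left(- \frac{3721183}{3629169307960}\right) = - \frac{7485877792819}{1814584653980}$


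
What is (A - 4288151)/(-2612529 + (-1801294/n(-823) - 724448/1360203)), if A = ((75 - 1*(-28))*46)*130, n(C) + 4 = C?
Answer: 4130825650374891/2936352684476863 ≈ 1.4068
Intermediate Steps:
n(C) = -4 + C
A = 615940 (A = ((75 + 28)*46)*130 = (103*46)*130 = 4738*130 = 615940)
(A - 4288151)/(-2612529 + (-1801294/n(-823) - 724448/1360203)) = (615940 - 4288151)/(-2612529 + (-1801294/(-4 - 823) - 724448/1360203)) = -3672211/(-2612529 + (-1801294/(-827) - 724448*1/1360203)) = -3672211/(-2612529 + (-1801294*(-1/827) - 724448/1360203)) = -3672211/(-2612529 + (1801294/827 - 724448/1360203)) = -3672211/(-2612529 + 2449526384186/1124887881) = -3672211/(-2936352684476863/1124887881) = -3672211*(-1124887881/2936352684476863) = 4130825650374891/2936352684476863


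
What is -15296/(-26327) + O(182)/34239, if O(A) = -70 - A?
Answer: 172361780/300470051 ≈ 0.57364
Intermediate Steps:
-15296/(-26327) + O(182)/34239 = -15296/(-26327) + (-70 - 1*182)/34239 = -15296*(-1/26327) + (-70 - 182)*(1/34239) = 15296/26327 - 252*1/34239 = 15296/26327 - 84/11413 = 172361780/300470051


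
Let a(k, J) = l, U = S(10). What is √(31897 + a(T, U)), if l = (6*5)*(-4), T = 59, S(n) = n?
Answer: √31777 ≈ 178.26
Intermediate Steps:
U = 10
l = -120 (l = 30*(-4) = -120)
a(k, J) = -120
√(31897 + a(T, U)) = √(31897 - 120) = √31777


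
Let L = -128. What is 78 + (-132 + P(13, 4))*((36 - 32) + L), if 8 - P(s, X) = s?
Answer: 17066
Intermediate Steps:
P(s, X) = 8 - s
78 + (-132 + P(13, 4))*((36 - 32) + L) = 78 + (-132 + (8 - 1*13))*((36 - 32) - 128) = 78 + (-132 + (8 - 13))*(4 - 128) = 78 + (-132 - 5)*(-124) = 78 - 137*(-124) = 78 + 16988 = 17066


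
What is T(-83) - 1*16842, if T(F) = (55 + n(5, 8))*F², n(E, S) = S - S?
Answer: 362053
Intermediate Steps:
n(E, S) = 0
T(F) = 55*F² (T(F) = (55 + 0)*F² = 55*F²)
T(-83) - 1*16842 = 55*(-83)² - 1*16842 = 55*6889 - 16842 = 378895 - 16842 = 362053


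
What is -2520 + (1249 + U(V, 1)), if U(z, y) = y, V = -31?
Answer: -1270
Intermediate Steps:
-2520 + (1249 + U(V, 1)) = -2520 + (1249 + 1) = -2520 + 1250 = -1270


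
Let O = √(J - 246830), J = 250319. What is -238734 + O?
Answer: -238734 + √3489 ≈ -2.3868e+5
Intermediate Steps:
O = √3489 (O = √(250319 - 246830) = √3489 ≈ 59.068)
-238734 + O = -238734 + √3489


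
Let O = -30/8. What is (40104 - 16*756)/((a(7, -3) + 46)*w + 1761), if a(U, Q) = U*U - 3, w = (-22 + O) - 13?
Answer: -7002/451 ≈ -15.525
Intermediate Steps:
O = -15/4 (O = -30*⅛ = -15/4 ≈ -3.7500)
w = -155/4 (w = (-22 - 15/4) - 13 = -103/4 - 13 = -155/4 ≈ -38.750)
a(U, Q) = -3 + U² (a(U, Q) = U² - 3 = -3 + U²)
(40104 - 16*756)/((a(7, -3) + 46)*w + 1761) = (40104 - 16*756)/(((-3 + 7²) + 46)*(-155/4) + 1761) = (40104 - 12096)/(((-3 + 49) + 46)*(-155/4) + 1761) = 28008/((46 + 46)*(-155/4) + 1761) = 28008/(92*(-155/4) + 1761) = 28008/(-3565 + 1761) = 28008/(-1804) = 28008*(-1/1804) = -7002/451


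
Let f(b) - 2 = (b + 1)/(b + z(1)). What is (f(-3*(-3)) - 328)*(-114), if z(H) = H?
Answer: 37050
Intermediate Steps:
f(b) = 3 (f(b) = 2 + (b + 1)/(b + 1) = 2 + (1 + b)/(1 + b) = 2 + 1 = 3)
(f(-3*(-3)) - 328)*(-114) = (3 - 328)*(-114) = -325*(-114) = 37050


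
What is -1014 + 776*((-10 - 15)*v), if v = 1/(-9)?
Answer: 10274/9 ≈ 1141.6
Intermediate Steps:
v = -⅑ ≈ -0.11111
-1014 + 776*((-10 - 15)*v) = -1014 + 776*((-10 - 15)*(-⅑)) = -1014 + 776*(-25*(-⅑)) = -1014 + 776*(25/9) = -1014 + 19400/9 = 10274/9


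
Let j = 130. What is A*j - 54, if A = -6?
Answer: -834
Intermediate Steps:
A*j - 54 = -6*130 - 54 = -780 - 54 = -834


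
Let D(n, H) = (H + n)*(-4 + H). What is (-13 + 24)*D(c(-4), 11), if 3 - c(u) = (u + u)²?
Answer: -3850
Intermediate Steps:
c(u) = 3 - 4*u² (c(u) = 3 - (u + u)² = 3 - (2*u)² = 3 - 4*u²)
D(n, H) = (-4 + H)*(H + n)
(-13 + 24)*D(c(-4), 11) = (-13 + 24)*(11² - 4*11 - 4*(3 - 4*(-4)²) + 11*(3 - 4*(-4)²)) = 11*(121 - 44 - 4*(3 - 4*16) + 11*(3 - 4*16)) = 11*(121 - 44 - 4*(3 - 64) + 11*(3 - 64)) = 11*(121 - 44 - 4*(-61) + 11*(-61)) = 11*(121 - 44 + 244 - 671) = 11*(-350) = -3850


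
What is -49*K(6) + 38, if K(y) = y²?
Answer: -1726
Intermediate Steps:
-49*K(6) + 38 = -49*6² + 38 = -49*36 + 38 = -1764 + 38 = -1726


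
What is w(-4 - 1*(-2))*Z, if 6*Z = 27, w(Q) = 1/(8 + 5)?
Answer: 9/26 ≈ 0.34615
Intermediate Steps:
w(Q) = 1/13
Z = 9/2 (Z = (⅙)*27 = 9/2 ≈ 4.5000)
w(-4 - 1*(-2))*Z = (1/13)*(9/2) = 9/26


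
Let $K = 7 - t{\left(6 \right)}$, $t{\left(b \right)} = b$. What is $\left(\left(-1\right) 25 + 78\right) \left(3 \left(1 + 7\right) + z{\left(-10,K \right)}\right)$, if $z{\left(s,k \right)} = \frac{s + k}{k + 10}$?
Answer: $\frac{13515}{11} \approx 1228.6$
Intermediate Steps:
$K = 1$ ($K = 7 - 6 = 1$)
$z{\left(s,k \right)} = \frac{k + s}{10 + k}$
$\left(\left(-1\right) 25 + 78\right) \left(3 \left(1 + 7\right) + z{\left(-10,K \right)}\right) = \left(\left(-1\right) 25 + 78\right) \left(3 \left(1 + 7\right) + \frac{1 - 10}{10 + 1}\right) = \left(-25 + 78\right) \left(3 \cdot 8 + \frac{1}{11} \left(-9\right)\right) = 53 \left(24 + \frac{1}{11} \left(-9\right)\right) = 53 \left(24 - \frac{9}{11}\right) = 53 \cdot \frac{255}{11} = \frac{13515}{11}$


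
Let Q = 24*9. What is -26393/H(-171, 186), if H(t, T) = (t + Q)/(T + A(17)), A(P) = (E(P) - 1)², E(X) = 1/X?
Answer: -285097186/2601 ≈ -1.0961e+5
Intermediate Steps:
A(P) = (-1 + 1/P)² (A(P) = (1/P - 1)² = (-1 + 1/P)²)
Q = 216
H(t, T) = (216 + t)/(256/289 + T) (H(t, T) = (t + 216)/(T + (-1 + 17)²/17²) = (216 + t)/(T + (1/289)*16²) = (216 + t)/(T + (1/289)*256) = (216 + t)/(T + 256/289) = (216 + t)/(256/289 + T))
-26393/H(-171, 186) = -26393*(256 + 289*186)/(289*(216 - 171)) = -26393/(289*45/(256 + 53754)) = -26393/(289*45/54010) = -26393/(289*(1/54010)*45) = -26393/2601/10802 = -26393*10802/2601 = -285097186/2601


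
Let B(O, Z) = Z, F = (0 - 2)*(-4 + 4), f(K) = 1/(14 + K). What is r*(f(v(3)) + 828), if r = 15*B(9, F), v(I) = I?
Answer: 0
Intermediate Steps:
F = 0 (F = -2*0 = 0)
r = 0 (r = 15*0 = 0)
r*(f(v(3)) + 828) = 0*(1/(14 + 3) + 828) = 0*(1/17 + 828) = 0*(14077/17) = 0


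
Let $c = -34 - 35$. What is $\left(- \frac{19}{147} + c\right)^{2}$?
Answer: $\frac{103266244}{21609} \approx 4778.9$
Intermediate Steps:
$c = -69$
$\left(- \frac{19}{147} + c\right)^{2} = \left(- \frac{19}{147} - 69\right)^{2} = \left(- \frac{10162}{147}\right)^{2} = \frac{103266244}{21609}$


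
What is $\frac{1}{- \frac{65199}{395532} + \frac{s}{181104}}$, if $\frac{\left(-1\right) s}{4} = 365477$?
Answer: $- \frac{17765979}{146339086} \approx -0.1214$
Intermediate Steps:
$s = -1461908$ ($s = \left(-4\right) 365477 = -1461908$)
$\frac{1}{- \frac{65199}{395532} + \frac{s}{181104}} = \frac{1}{- \frac{65199}{395532} - \frac{1461908}{181104}} = \frac{1}{\left(-65199\right) \frac{1}{395532} - \frac{52211}{6468}} = \frac{1}{- \frac{21733}{131844} - \frac{52211}{6468}} = \frac{1}{- \frac{146339086}{17765979}} = - \frac{17765979}{146339086}$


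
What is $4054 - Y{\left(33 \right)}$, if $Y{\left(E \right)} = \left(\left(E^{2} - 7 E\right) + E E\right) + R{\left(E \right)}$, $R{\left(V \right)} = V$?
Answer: $2074$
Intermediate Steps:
$Y{\left(E \right)} = - 6 E + 2 E^{2}$ ($Y{\left(E \right)} = \left(\left(E^{2} - 7 E\right) + E E\right) + E = \left(\left(E^{2} - 7 E\right) + E^{2}\right) + E = \left(- 7 E + 2 E^{2}\right) + E = - 6 E + 2 E^{2}$)
$4054 - Y{\left(33 \right)} = 4054 - 2 \cdot 33 \left(-3 + 33\right) = 4054 - 2 \cdot 33 \cdot 30 = 4054 - 1980 = 2074$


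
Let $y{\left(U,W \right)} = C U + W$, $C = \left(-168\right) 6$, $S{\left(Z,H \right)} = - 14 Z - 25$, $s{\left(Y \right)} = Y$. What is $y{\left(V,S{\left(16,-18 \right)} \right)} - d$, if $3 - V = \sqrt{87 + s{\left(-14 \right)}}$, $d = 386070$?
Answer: $-389343 + 1008 \sqrt{73} \approx -3.8073 \cdot 10^{5}$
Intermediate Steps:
$S{\left(Z,H \right)} = -25 - 14 Z$
$V = 3 - \sqrt{73}$ ($V = 3 - \sqrt{87 - 14} = 3 - \sqrt{73} \approx -5.544$)
$C = -1008$
$y{\left(U,W \right)} = W - 1008 U$ ($y{\left(U,W \right)} = - 1008 U + W = W - 1008 U$)
$y{\left(V,S{\left(16,-18 \right)} \right)} - d = \left(\left(-25 - 224\right) - 1008 \left(3 - \sqrt{73}\right)\right) - 386070 = \left(\left(-25 - 224\right) - \left(3024 - 1008 \sqrt{73}\right)\right) - 386070 = \left(-249 - \left(3024 - 1008 \sqrt{73}\right)\right) - 386070 = \left(-3273 + 1008 \sqrt{73}\right) - 386070 = -389343 + 1008 \sqrt{73}$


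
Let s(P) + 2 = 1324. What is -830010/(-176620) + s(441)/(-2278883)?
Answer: 189126218719/40249631546 ≈ 4.6988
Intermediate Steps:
s(P) = 1322 (s(P) = -2 + 1324 = 1322)
-830010/(-176620) + s(441)/(-2278883) = -830010/(-176620) + 1322/(-2278883) = -830010*(-1/176620) + 1322*(-1/2278883) = 83001/17662 - 1322/2278883 = 189126218719/40249631546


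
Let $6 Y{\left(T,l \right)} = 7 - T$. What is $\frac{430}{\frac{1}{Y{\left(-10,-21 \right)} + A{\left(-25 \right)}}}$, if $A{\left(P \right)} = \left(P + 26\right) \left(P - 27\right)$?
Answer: $- \frac{63425}{3} \approx -21142.0$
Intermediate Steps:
$Y{\left(T,l \right)} = \frac{7}{6} - \frac{T}{6}$ ($Y{\left(T,l \right)} = \frac{7 - T}{6} = \frac{7}{6} - \frac{T}{6}$)
$A{\left(P \right)} = \left(-27 + P\right) \left(26 + P\right)$ ($A{\left(P \right)} = \left(26 + P\right) \left(-27 + P\right) = \left(-27 + P\right) \left(26 + P\right)$)
$\frac{430}{\frac{1}{Y{\left(-10,-21 \right)} + A{\left(-25 \right)}}} = \frac{430}{\frac{1}{\left(\frac{7}{6} - - \frac{5}{3}\right) - \left(677 - 625\right)}} = \frac{430}{\frac{1}{\left(\frac{7}{6} + \frac{5}{3}\right) + \left(-702 + 625 + 25\right)}} = \frac{430}{\frac{1}{\frac{17}{6} - 52}} = \frac{430}{\frac{1}{- \frac{295}{6}}} = \frac{430}{- \frac{6}{295}} = 430 \left(- \frac{295}{6}\right) = - \frac{63425}{3}$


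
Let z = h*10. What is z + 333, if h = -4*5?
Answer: 133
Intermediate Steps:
h = -20
z = -200 (z = -20*10 = -200)
z + 333 = -200 + 333 = 133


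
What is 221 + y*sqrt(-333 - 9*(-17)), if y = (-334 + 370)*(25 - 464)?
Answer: 221 - 94824*I*sqrt(5) ≈ 221.0 - 2.1203e+5*I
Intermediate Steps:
y = -15804 (y = 36*(-439) = -15804)
221 + y*sqrt(-333 - 9*(-17)) = 221 - 15804*sqrt(-333 - 9*(-17)) = 221 - 15804*sqrt(-333 + 153) = 221 - 94824*I*sqrt(5)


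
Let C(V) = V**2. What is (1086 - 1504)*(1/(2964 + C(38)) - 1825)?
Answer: 88490589/116 ≈ 7.6285e+5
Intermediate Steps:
(1086 - 1504)*(1/(2964 + C(38)) - 1825) = (1086 - 1504)*(1/(2964 + 38**2) - 1825) = -418*(1/(2964 + 1444) - 1825) = -418*(1/4408 - 1825) = -418*(-8044599/4408) = 88490589/116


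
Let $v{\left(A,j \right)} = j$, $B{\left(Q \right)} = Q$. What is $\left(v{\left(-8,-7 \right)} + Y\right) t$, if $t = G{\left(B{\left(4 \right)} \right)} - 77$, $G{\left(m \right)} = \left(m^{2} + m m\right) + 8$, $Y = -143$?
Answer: $5550$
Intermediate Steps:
$G{\left(m \right)} = 8 + 2 m^{2}$ ($G{\left(m \right)} = \left(m^{2} + m^{2}\right) + 8 = 2 m^{2} + 8 = 8 + 2 m^{2}$)
$t = -37$ ($t = \left(8 + 2 \cdot 4^{2}\right) - 77 = \left(8 + 2 \cdot 16\right) - 77 = \left(8 + 32\right) - 77 = 40 - 77 = -37$)
$\left(v{\left(-8,-7 \right)} + Y\right) t = \left(-7 - 143\right) \left(-37\right) = \left(-150\right) \left(-37\right) = 5550$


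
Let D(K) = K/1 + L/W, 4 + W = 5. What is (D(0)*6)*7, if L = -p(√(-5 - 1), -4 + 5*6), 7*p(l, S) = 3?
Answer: -18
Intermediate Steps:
W = 1 (W = -4 + 5 = 1)
p(l, S) = 3/7 (p(l, S) = (⅐)*3 = 3/7)
L = -3/7 (L = -1*3/7 = -3/7 ≈ -0.42857)
D(K) = -3/7 + K (D(K) = K/1 - 3/7/1 = K*1 - 3/7*1 = K - 3/7 = -3/7 + K)
(D(0)*6)*7 = ((-3/7 + 0)*6)*7 = -3/7*6*7 = -18/7*7 = -18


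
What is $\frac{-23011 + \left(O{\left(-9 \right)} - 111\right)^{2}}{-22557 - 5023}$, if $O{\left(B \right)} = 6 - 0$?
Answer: $\frac{5993}{13790} \approx 0.43459$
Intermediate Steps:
$O{\left(B \right)} = 6$ ($O{\left(B \right)} = 6 + 0 = 6$)
$\frac{-23011 + \left(O{\left(-9 \right)} - 111\right)^{2}}{-22557 - 5023} = \frac{-23011 + \left(6 - 111\right)^{2}}{-22557 - 5023} = \frac{-23011 + \left(-105\right)^{2}}{-27580} = \left(-23011 + 11025\right) \left(- \frac{1}{27580}\right) = \left(-11986\right) \left(- \frac{1}{27580}\right) = \frac{5993}{13790}$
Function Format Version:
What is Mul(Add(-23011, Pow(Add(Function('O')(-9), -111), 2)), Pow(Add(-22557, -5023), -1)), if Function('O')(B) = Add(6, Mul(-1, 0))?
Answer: Rational(5993, 13790) ≈ 0.43459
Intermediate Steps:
Function('O')(B) = 6 (Function('O')(B) = Add(6, 0) = 6)
Mul(Add(-23011, Pow(Add(Function('O')(-9), -111), 2)), Pow(Add(-22557, -5023), -1)) = Mul(Add(-23011, Pow(Add(6, -111), 2)), Pow(Add(-22557, -5023), -1)) = Mul(Add(-23011, Pow(-105, 2)), Pow(-27580, -1)) = Mul(Add(-23011, 11025), Rational(-1, 27580)) = Mul(-11986, Rational(-1, 27580)) = Rational(5993, 13790)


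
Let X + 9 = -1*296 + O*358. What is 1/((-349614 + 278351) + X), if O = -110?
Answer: -1/110948 ≈ -9.0132e-6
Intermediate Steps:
X = -39685 (X = -9 + (-1*296 - 110*358) = -9 + (-296 - 39380) = -9 - 39676 = -39685)
1/((-349614 + 278351) + X) = 1/((-349614 + 278351) - 39685) = 1/(-71263 - 39685) = 1/(-110948) = -1/110948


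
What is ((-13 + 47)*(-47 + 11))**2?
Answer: 1498176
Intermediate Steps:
((-13 + 47)*(-47 + 11))**2 = (34*(-36))**2 = (-1224)**2 = 1498176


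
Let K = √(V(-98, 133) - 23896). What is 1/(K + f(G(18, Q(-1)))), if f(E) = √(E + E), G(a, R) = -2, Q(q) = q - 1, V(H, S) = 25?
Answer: 2*I/23867 - I*√23871/23867 ≈ -0.0063897*I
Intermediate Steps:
Q(q) = -1 + q
K = I*√23871 (K = √(25 - 23896) = √(-23871) = I*√23871 ≈ 154.5*I)
f(E) = √2*√E (f(E) = √(2*E) = √2*√E)
1/(K + f(G(18, Q(-1)))) = 1/(I*√23871 + √2*√(-2)) = 1/(I*√23871 + √2*(I*√2)) = 1/(I*√23871 + 2*I) = 1/(2*I + I*√23871)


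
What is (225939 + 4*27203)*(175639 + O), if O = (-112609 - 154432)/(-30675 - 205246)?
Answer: 13871142650905560/235921 ≈ 5.8796e+10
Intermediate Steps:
O = 267041/235921 (O = -267041/(-235921) = -267041*(-1/235921) = 267041/235921 ≈ 1.1319)
(225939 + 4*27203)*(175639 + O) = (225939 + 4*27203)*(175639 + 267041/235921) = (225939 + 108812)*(41437195560/235921) = 334751*(41437195560/235921) = 13871142650905560/235921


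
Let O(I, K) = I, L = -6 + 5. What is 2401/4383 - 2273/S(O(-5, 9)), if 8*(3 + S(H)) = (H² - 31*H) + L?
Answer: -79328317/679365 ≈ -116.77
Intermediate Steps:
L = -1
S(H) = -25/8 - 31*H/8 + H²/8 (S(H) = -3 + ((H² - 31*H) - 1)/8 = -3 + (-1 + H² - 31*H)/8 = -3 + (-⅛ - 31*H/8 + H²/8) = -25/8 - 31*H/8 + H²/8)
2401/4383 - 2273/S(O(-5, 9)) = 2401/4383 - 2273/(-25/8 - 31/8*(-5) + (⅛)*(-5)²) = 2401*(1/4383) - 2273/(-25/8 + 155/8 + (⅛)*25) = 2401/4383 - 2273/(-25/8 + 155/8 + 25/8) = 2401/4383 - 2273/155/8 = 2401/4383 - 2273*8/155 = 2401/4383 - 18184/155 = -79328317/679365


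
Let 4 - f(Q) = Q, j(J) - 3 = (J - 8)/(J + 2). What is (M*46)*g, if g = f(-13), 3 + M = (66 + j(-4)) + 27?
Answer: 77418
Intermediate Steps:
j(J) = 3 + (-8 + J)/(2 + J) (j(J) = 3 + (J - 8)/(J + 2) = 3 + (-8 + J)/(2 + J))
f(Q) = 4 - Q
M = 99 (M = -3 + ((66 + 2*(-1 + 2*(-4))/(2 - 4)) + 27) = -3 + ((66 + 2*(-1 - 8)/(-2)) + 27) = -3 + ((66 + 2*(-½)*(-9)) + 27) = -3 + ((66 + 9) + 27) = -3 + (75 + 27) = -3 + 102 = 99)
g = 17 (g = 4 - 1*(-13) = 4 + 13 = 17)
(M*46)*g = (99*46)*17 = 4554*17 = 77418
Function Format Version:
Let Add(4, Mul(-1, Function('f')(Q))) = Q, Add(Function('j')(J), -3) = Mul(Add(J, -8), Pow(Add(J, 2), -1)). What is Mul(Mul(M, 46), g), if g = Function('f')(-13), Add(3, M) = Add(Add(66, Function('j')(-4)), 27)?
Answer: 77418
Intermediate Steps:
Function('j')(J) = Add(3, Mul(Pow(Add(2, J), -1), Add(-8, J))) (Function('j')(J) = Add(3, Mul(Add(J, -8), Pow(Add(J, 2), -1))) = Add(3, Mul(Add(-8, J), Pow(Add(2, J), -1))) = Add(3, Mul(Pow(Add(2, J), -1), Add(-8, J))))
Function('f')(Q) = Add(4, Mul(-1, Q))
M = 99 (M = Add(-3, Add(Add(66, Mul(2, Pow(Add(2, -4), -1), Add(-1, Mul(2, -4)))), 27)) = Add(-3, Add(Add(66, Mul(2, Pow(-2, -1), Add(-1, -8))), 27)) = Add(-3, Add(Add(66, Mul(2, Rational(-1, 2), -9)), 27)) = Add(-3, Add(Add(66, 9), 27)) = Add(-3, Add(75, 27)) = Add(-3, 102) = 99)
g = 17 (g = Add(4, Mul(-1, -13)) = Add(4, 13) = 17)
Mul(Mul(M, 46), g) = Mul(Mul(99, 46), 17) = Mul(4554, 17) = 77418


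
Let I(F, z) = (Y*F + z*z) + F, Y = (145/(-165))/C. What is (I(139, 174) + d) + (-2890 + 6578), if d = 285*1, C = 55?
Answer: 62410189/1815 ≈ 34386.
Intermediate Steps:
Y = -29/1815 (Y = (145/(-165))/55 = (145*(-1/165))*(1/55) = -29/33*1/55 = -29/1815 ≈ -0.015978)
I(F, z) = z² + 1786*F/1815 (I(F, z) = (-29*F/1815 + z*z) + F = (-29*F/1815 + z²) + F = (z² - 29*F/1815) + F = z² + 1786*F/1815)
d = 285
(I(139, 174) + d) + (-2890 + 6578) = ((174² + (1786/1815)*139) + 285) + (-2890 + 6578) = ((30276 + 248254/1815) + 285) + 3688 = (55199194/1815 + 285) + 3688 = 55716469/1815 + 3688 = 62410189/1815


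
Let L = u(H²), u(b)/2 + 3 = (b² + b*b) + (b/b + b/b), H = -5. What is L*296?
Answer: 739408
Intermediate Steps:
u(b) = -2 + 4*b² (u(b) = -6 + 2*((b² + b*b) + (b/b + b/b)) = -6 + 2*((b² + b²) + (1 + 1)) = -6 + 2*(2*b² + 2) = -6 + 2*(2 + 2*b²) = -6 + (4 + 4*b²) = -2 + 4*b²)
L = 2498 (L = -2 + 4*((-5)²)² = -2 + 4*25² = -2 + 4*625 = -2 + 2500 = 2498)
L*296 = 2498*296 = 739408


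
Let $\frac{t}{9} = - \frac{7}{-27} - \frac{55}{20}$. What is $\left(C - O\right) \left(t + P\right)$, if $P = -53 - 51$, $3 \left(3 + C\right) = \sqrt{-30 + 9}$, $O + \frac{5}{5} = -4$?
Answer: $- \frac{1517}{6} - \frac{1517 i \sqrt{21}}{36} \approx -252.83 - 193.1 i$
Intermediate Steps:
$O = -5$ ($O = -1 - 4 = -5$)
$C = -3 + \frac{i \sqrt{21}}{3}$ ($C = -3 + \frac{\sqrt{-30 + 9}}{3} = -3 + \frac{\sqrt{-21}}{3} = -3 + \frac{i \sqrt{21}}{3} \approx -3.0 + 1.5275 i$)
$t = - \frac{269}{12}$ ($t = 9 \left(- \frac{7}{-27} - \frac{55}{20}\right) = 9 \left(\left(-7\right) \left(- \frac{1}{27}\right) - \frac{11}{4}\right) = 9 \left(\frac{7}{27} - \frac{11}{4}\right) = 9 \left(- \frac{269}{108}\right) = - \frac{269}{12} \approx -22.417$)
$P = -104$
$\left(C - O\right) \left(t + P\right) = \left(\left(-3 + \frac{i \sqrt{21}}{3}\right) - -5\right) \left(- \frac{269}{12} - 104\right) = \left(\left(-3 + \frac{i \sqrt{21}}{3}\right) + 5\right) \left(- \frac{1517}{12}\right) = \left(2 + \frac{i \sqrt{21}}{3}\right) \left(- \frac{1517}{12}\right) = - \frac{1517}{6} - \frac{1517 i \sqrt{21}}{36}$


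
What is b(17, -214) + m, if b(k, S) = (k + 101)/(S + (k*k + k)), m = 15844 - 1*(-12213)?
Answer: 1290681/46 ≈ 28058.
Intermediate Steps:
m = 28057 (m = 15844 + 12213 = 28057)
b(k, S) = (101 + k)/(S + k + k²) (b(k, S) = (101 + k)/(S + (k² + k)) = (101 + k)/(S + (k + k²)) = (101 + k)/(S + k + k²))
b(17, -214) + m = (101 + 17)/(-214 + 17 + 17²) + 28057 = 118/(-214 + 17 + 289) + 28057 = 118/92 + 28057 = (1/92)*118 + 28057 = 59/46 + 28057 = 1290681/46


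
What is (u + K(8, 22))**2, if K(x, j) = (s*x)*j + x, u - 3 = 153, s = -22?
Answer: 13749264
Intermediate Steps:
u = 156 (u = 3 + 153 = 156)
K(x, j) = x - 22*j*x (K(x, j) = (-22*x)*j + x = -22*j*x + x = x - 22*j*x)
(u + K(8, 22))**2 = (156 + 8*(1 - 22*22))**2 = (156 + 8*(1 - 484))**2 = (156 + 8*(-483))**2 = (156 - 3864)**2 = (-3708)**2 = 13749264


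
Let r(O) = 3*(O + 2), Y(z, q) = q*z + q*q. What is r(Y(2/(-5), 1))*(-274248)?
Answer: -10695672/5 ≈ -2.1391e+6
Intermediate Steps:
Y(z, q) = q**2 + q*z (Y(z, q) = q*z + q**2 = q**2 + q*z)
r(O) = 6 + 3*O (r(O) = 3*(2 + O) = 6 + 3*O)
r(Y(2/(-5), 1))*(-274248) = (6 + 3*(1*(1 + 2/(-5))))*(-274248) = (6 + 3*(1*(1 + 2*(-1/5))))*(-274248) = (6 + 3*(1*(1 - 2/5)))*(-274248) = (6 + 3*(1*(3/5)))*(-274248) = (6 + 3*(3/5))*(-274248) = (6 + 9/5)*(-274248) = (39/5)*(-274248) = -10695672/5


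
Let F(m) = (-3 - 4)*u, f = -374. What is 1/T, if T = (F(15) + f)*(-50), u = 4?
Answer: 1/20100 ≈ 4.9751e-5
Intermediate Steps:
F(m) = -28 (F(m) = (-3 - 4)*4 = -7*4 = -28)
T = 20100 (T = (-28 - 374)*(-50) = -402*(-50) = 20100)
1/T = 1/20100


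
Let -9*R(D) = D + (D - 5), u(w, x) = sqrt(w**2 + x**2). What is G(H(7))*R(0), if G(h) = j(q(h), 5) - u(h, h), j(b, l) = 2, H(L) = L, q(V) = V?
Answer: 10/9 - 35*sqrt(2)/9 ≈ -4.3886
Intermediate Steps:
R(D) = 5/9 - 2*D/9 (R(D) = -(D + (D - 5))/9 = -(D + (-5 + D))/9 = -(-5 + 2*D)/9 = 5/9 - 2*D/9)
G(h) = 2 - sqrt(2)*sqrt(h**2) (G(h) = 2 - sqrt(h**2 + h**2) = 2 - sqrt(2*h**2) = 2 - sqrt(2)*sqrt(h**2))
G(H(7))*R(0) = (2 - sqrt(2)*sqrt(7**2))*(5/9 - 2/9*0) = (2 - sqrt(2)*sqrt(49))*(5/9 + 0) = (2 - 1*sqrt(2)*7)*(5/9) = (2 - 7*sqrt(2))*(5/9) = 10/9 - 35*sqrt(2)/9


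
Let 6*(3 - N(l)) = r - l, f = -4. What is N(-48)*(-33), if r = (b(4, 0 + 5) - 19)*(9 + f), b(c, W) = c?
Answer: -495/2 ≈ -247.50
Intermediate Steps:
r = -75 (r = (4 - 19)*(9 - 4) = -15*5 = -75)
N(l) = 31/2 + l/6 (N(l) = 3 - (-75 - l)/6 = 3 + (25/2 + l/6) = 31/2 + l/6)
N(-48)*(-33) = (31/2 + (1/6)*(-48))*(-33) = (31/2 - 8)*(-33) = (15/2)*(-33) = -495/2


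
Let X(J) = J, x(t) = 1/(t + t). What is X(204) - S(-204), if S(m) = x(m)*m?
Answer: 407/2 ≈ 203.50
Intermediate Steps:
x(t) = 1/(2*t)
S(m) = 1/2 (S(m) = (1/(2*m))*m = 1/2)
X(204) - S(-204) = 204 - 1*1/2 = 204 - 1/2 = 407/2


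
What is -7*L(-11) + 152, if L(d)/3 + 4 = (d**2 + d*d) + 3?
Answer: -4909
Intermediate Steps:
L(d) = -3 + 6*d**2 (L(d) = -12 + 3*((d**2 + d*d) + 3) = -12 + 3*((d**2 + d**2) + 3) = -12 + 3*(2*d**2 + 3) = -12 + 3*(3 + 2*d**2) = -12 + (9 + 6*d**2) = -3 + 6*d**2)
-7*L(-11) + 152 = -7*(-3 + 6*(-11)**2) + 152 = -7*(-3 + 6*121) + 152 = -7*(-3 + 726) + 152 = -7*723 + 152 = -5061 + 152 = -4909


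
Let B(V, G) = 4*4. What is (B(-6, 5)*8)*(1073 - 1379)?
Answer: -39168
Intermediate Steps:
B(V, G) = 16
(B(-6, 5)*8)*(1073 - 1379) = (16*8)*(1073 - 1379) = 128*(-306) = -39168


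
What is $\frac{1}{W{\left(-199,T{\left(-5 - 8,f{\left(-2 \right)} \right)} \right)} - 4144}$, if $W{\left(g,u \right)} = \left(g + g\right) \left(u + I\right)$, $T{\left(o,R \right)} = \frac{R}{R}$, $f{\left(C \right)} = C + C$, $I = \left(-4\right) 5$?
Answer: $\frac{1}{3418} \approx 0.00029257$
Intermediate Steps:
$I = -20$
$f{\left(C \right)} = 2 C$
$T{\left(o,R \right)} = 1$
$W{\left(g,u \right)} = 2 g \left(-20 + u\right)$ ($W{\left(g,u \right)} = \left(g + g\right) \left(u - 20\right) = 2 g \left(-20 + u\right)$)
$\frac{1}{W{\left(-199,T{\left(-5 - 8,f{\left(-2 \right)} \right)} \right)} - 4144} = \frac{1}{2 \left(-199\right) \left(-20 + 1\right) - 4144} = \frac{1}{2 \left(-199\right) \left(-19\right) - 4144} = \frac{1}{7562 - 4144} = \frac{1}{3418}$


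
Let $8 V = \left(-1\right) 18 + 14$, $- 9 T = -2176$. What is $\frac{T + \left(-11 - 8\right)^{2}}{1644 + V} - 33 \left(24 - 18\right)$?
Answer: $- \frac{5846584}{29583} \approx -197.63$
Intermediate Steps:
$T = \frac{2176}{9}$ ($T = \left(- \frac{1}{9}\right) \left(-2176\right) = \frac{2176}{9} \approx 241.78$)
$V = - \frac{1}{2}$ ($V = \frac{\left(-1\right) 18 + 14}{8} = \frac{-18 + 14}{8} = \frac{1}{8} \left(-4\right) = - \frac{1}{2} \approx -0.5$)
$\frac{T + \left(-11 - 8\right)^{2}}{1644 + V} - 33 \left(24 - 18\right) = \frac{\frac{2176}{9} + \left(-11 - 8\right)^{2}}{1644 - \frac{1}{2}} - 33 \left(24 - 18\right) = \frac{\frac{2176}{9} + \left(-19\right)^{2}}{\frac{3287}{2}} - 33 \cdot 6 = \left(\frac{2176}{9} + 361\right) \frac{2}{3287} - 198 = \frac{5425}{9} \cdot \frac{2}{3287} - 198 = \frac{10850}{29583} - 198 = - \frac{5846584}{29583}$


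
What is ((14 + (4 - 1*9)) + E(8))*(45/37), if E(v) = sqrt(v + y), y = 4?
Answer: 405/37 + 90*sqrt(3)/37 ≈ 15.159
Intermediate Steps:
E(v) = sqrt(4 + v) (E(v) = sqrt(v + 4) = sqrt(4 + v))
((14 + (4 - 1*9)) + E(8))*(45/37) = ((14 + (4 - 1*9)) + sqrt(4 + 8))*(45/37) = ((14 + (4 - 9)) + sqrt(12))*(45*(1/37)) = ((14 - 5) + 2*sqrt(3))*(45/37) = (9 + 2*sqrt(3))*(45/37) = 405/37 + 90*sqrt(3)/37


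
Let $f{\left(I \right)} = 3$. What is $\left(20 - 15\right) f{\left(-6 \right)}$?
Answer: $15$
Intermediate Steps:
$\left(20 - 15\right) f{\left(-6 \right)} = \left(20 - 15\right) 3 = 5 \cdot 3 = 15$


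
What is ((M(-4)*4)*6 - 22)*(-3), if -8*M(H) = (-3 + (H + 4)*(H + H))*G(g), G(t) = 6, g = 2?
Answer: -96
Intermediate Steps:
M(H) = 9/4 - 3*H*(4 + H)/2 (M(H) = -(-3 + (H + 4)*(H + H))*6/8 = -(-3 + (4 + H)*(2*H))*6/8 = -(-3 + 2*H*(4 + H))*6/8 = -(-18 + 12*H*(4 + H))/8 = 9/4 - 3*H*(4 + H)/2)
((M(-4)*4)*6 - 22)*(-3) = (((9/4 - 6*(-4) - 3/2*(-4)**2)*4)*6 - 22)*(-3) = (((9/4 + 24 - 3/2*16)*4)*6 - 22)*(-3) = (((9/4 + 24 - 24)*4)*6 - 22)*(-3) = (((9/4)*4)*6 - 22)*(-3) = (9*6 - 22)*(-3) = (54 - 22)*(-3) = 32*(-3) = -96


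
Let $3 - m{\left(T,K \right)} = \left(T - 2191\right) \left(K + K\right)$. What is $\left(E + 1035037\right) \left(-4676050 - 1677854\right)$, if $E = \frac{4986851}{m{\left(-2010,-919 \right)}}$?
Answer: $- \frac{50780184298394976576}{7721435} \approx -6.5765 \cdot 10^{12}$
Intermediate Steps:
$m{\left(T,K \right)} = 3 - 2 K \left(-2191 + T\right)$ ($m{\left(T,K \right)} = 3 - \left(T - 2191\right) \left(K + K\right) = 3 - \left(-2191 + T\right) 2 K = 3 - 2 K \left(-2191 + T\right)$)
$E = - \frac{4986851}{7721435}$ ($E = \frac{4986851}{3 + 4382 \left(-919\right) - \left(-1838\right) \left(-2010\right)} = \frac{4986851}{3 - 4027058 - 3694380} = \frac{4986851}{-7721435} = 4986851 \left(- \frac{1}{7721435}\right) = - \frac{4986851}{7721435} \approx -0.64585$)
$\left(E + 1035037\right) \left(-4676050 - 1677854\right) = \left(- \frac{4986851}{7721435} + 1035037\right) \left(-4676050 - 1677854\right) = \frac{7991965931244}{7721435} \left(-6353904\right) = - \frac{50780184298394976576}{7721435}$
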